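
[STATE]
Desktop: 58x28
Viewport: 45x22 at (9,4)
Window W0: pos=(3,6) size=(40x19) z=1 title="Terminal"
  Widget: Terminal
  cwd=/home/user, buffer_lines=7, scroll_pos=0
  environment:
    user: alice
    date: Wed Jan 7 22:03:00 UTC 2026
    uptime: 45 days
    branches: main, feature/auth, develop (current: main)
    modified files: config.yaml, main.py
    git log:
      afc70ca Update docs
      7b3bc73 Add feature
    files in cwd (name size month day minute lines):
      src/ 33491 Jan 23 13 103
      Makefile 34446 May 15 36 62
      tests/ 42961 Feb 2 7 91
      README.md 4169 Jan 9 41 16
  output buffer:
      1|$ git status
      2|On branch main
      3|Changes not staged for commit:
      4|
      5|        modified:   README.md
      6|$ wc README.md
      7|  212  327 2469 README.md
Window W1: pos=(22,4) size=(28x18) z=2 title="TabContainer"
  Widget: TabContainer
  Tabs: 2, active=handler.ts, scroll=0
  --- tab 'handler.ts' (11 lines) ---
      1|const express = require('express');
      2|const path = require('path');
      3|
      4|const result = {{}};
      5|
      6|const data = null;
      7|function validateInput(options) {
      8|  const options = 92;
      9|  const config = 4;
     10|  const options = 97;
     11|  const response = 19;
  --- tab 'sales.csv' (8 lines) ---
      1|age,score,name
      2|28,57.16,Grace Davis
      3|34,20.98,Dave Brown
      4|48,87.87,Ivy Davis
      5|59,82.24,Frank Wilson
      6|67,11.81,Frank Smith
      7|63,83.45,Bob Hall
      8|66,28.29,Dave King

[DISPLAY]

             ┏━━━━━━━━━━━━━━━━━━━━━━━━━━┓    
             ┃ TabContainer             ┃    
━━━━━━━━━━━━━┠──────────────────────────┨    
inal         ┃[handler.ts]│ sales.csv   ┃    
─────────────┃──────────────────────────┃    
 status      ┃const express = require('e┃    
anch main    ┃const path = require('path┃    
es not staged┃                          ┃    
             ┃const result = {{}};      ┃    
   modified: ┃                          ┃    
README.md    ┃const data = null;        ┃    
  327 2469 RE┃function validateInput(opt┃    
             ┃  const options = 92;     ┃    
             ┃  const config = 4;       ┃    
             ┃  const options = 97;     ┃    
             ┃  const response = 19;    ┃    
             ┃                          ┃    
             ┗━━━━━━━━━━━━━━━━━━━━━━━━━━┛    
                                 ┃           
                                 ┃           
━━━━━━━━━━━━━━━━━━━━━━━━━━━━━━━━━┛           
                                             


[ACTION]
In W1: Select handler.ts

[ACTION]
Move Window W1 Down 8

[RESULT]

                                             
                                             
━━━━━━━━━━━━━━━━━━━━━━━━━━━━━━━━━┓           
inal                             ┃           
─────────────────────────────────┨           
 status                          ┃           
anch main    ┏━━━━━━━━━━━━━━━━━━━━━━━━━━┓    
es not staged┃ TabContainer             ┃    
             ┠──────────────────────────┨    
   modified: ┃[handler.ts]│ sales.csv   ┃    
README.md    ┃──────────────────────────┃    
  327 2469 RE┃const express = require('e┃    
             ┃const path = require('path┃    
             ┃                          ┃    
             ┃const result = {{}};      ┃    
             ┃                          ┃    
             ┃const data = null;        ┃    
             ┃function validateInput(opt┃    
             ┃  const options = 92;     ┃    
             ┃  const config = 4;       ┃    
━━━━━━━━━━━━━┃  const options = 97;     ┃    
             ┃  const response = 19;    ┃    


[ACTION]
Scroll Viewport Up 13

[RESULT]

                                             
                                             
                                             
                                             
                                             
                                             
━━━━━━━━━━━━━━━━━━━━━━━━━━━━━━━━━┓           
inal                             ┃           
─────────────────────────────────┨           
 status                          ┃           
anch main    ┏━━━━━━━━━━━━━━━━━━━━━━━━━━┓    
es not staged┃ TabContainer             ┃    
             ┠──────────────────────────┨    
   modified: ┃[handler.ts]│ sales.csv   ┃    
README.md    ┃──────────────────────────┃    
  327 2469 RE┃const express = require('e┃    
             ┃const path = require('path┃    
             ┃                          ┃    
             ┃const result = {{}};      ┃    
             ┃                          ┃    
             ┃const data = null;        ┃    
             ┃function validateInput(opt┃    


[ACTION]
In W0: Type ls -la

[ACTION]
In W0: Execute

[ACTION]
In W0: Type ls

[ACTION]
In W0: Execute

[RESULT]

                                             
                                             
                                             
                                             
                                             
                                             
━━━━━━━━━━━━━━━━━━━━━━━━━━━━━━━━━┓           
inal                             ┃           
─────────────────────────────────┨           
 status                          ┃           
anch main    ┏━━━━━━━━━━━━━━━━━━━━━━━━━━┓    
es not staged┃ TabContainer             ┃    
             ┠──────────────────────────┨    
   modified: ┃[handler.ts]│ sales.csv   ┃    
README.md    ┃──────────────────────────┃    
  327 2469 RE┃const express = require('e┃    
-la          ┃const path = require('path┃    
-xr-x  1 alic┃                          ┃    
--r--  1 alic┃const result = {{}};      ┃    
-xr-x  1 alic┃                          ┃    
--r--  1 alic┃const data = null;        ┃    
             ┃function validateInput(opt┃    


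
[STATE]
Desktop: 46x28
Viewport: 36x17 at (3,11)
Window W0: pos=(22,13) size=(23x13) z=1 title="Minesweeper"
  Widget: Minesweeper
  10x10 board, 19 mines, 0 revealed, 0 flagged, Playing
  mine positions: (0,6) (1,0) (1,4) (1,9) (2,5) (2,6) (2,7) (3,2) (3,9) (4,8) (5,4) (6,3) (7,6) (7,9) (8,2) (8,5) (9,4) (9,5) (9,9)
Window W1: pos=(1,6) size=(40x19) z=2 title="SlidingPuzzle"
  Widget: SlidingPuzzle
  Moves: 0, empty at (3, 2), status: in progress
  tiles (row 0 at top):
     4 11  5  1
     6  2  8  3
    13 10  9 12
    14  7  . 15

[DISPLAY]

────┼────┼────┼────┤                
  6 │  2 │  8 │  3 │                
────┼────┼────┼────┤                
 13 │ 10 │  9 │ 12 │                
────┼────┼────┼────┤                
 14 │  7 │    │ 15 │                
────┴────┴────┴────┘                
oves: 0                             
                                    
                                    
                                    
                                    
                                    
━━━━━━━━━━━━━━━━━━━━━━━━━━━━━━━━━━━━
                   ┗━━━━━━━━━━━━━━━━
                                    
                                    


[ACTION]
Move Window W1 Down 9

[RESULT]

────────────────────────────────────
────┬────┬────┬────┐                
  4 │ 11 │  5 │  1 │                
────┼────┼────┼────┤                
  6 │  2 │  8 │  3 │                
────┼────┼────┼────┤                
 13 │ 10 │  9 │ 12 │                
────┼────┼────┼────┤                
 14 │  7 │    │ 15 │                
────┴────┴────┴────┘                
oves: 0                             
                                    
                                    
                                    
                                    
                                    
━━━━━━━━━━━━━━━━━━━━━━━━━━━━━━━━━━━━


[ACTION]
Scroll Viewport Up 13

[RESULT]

                                    
                                    
                                    
                                    
                                    
                                    
                                    
                                    
                                    
━━━━━━━━━━━━━━━━━━━━━━━━━━━━━━━━━━━━
SlidingPuzzle                       
────────────────────────────────────
────┬────┬────┬────┐                
  4 │ 11 │  5 │  1 │                
────┼────┼────┼────┤                
  6 │  2 │  8 │  3 │                
────┼────┼────┼────┤                


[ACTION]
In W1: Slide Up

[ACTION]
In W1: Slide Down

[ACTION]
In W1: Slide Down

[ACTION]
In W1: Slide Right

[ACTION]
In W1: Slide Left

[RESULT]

                                    
                                    
                                    
                                    
                                    
                                    
                                    
                                    
                                    
━━━━━━━━━━━━━━━━━━━━━━━━━━━━━━━━━━━━
SlidingPuzzle                       
────────────────────────────────────
────┬────┬────┬────┐                
  4 │ 11 │  5 │  1 │                
────┼────┼────┼────┤                
  6 │  2 │    │  3 │                
────┼────┼────┼────┤                


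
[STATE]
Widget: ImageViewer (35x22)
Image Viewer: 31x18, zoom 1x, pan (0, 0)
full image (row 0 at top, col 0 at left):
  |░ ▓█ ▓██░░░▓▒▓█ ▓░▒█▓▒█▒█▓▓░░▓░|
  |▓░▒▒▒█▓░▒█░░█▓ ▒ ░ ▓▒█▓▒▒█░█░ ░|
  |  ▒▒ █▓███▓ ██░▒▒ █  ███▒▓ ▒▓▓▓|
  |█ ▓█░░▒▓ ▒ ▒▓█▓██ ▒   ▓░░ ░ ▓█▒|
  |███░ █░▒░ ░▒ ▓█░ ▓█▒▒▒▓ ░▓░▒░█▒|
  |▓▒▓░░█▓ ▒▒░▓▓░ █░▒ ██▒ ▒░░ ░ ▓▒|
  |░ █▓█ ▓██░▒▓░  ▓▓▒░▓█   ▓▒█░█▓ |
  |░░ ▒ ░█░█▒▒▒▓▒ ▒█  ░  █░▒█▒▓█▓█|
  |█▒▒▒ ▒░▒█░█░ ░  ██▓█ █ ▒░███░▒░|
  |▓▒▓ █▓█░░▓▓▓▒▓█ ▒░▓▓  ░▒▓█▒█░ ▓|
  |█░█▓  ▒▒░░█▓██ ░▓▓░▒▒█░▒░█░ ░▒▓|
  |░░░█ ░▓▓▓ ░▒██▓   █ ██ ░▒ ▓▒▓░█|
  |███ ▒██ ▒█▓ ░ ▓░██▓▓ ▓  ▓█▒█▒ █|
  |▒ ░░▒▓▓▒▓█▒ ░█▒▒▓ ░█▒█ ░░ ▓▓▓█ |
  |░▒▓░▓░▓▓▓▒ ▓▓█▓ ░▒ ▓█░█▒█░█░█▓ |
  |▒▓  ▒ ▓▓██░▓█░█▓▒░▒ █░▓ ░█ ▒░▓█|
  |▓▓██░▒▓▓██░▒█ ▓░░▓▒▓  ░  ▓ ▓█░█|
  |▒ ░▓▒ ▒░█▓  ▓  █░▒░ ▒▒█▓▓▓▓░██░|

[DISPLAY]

░ ▓█ ▓██░░░▓▒▓█ ▓░▒█▓▒█▒█▓▓░░▓░    
▓░▒▒▒█▓░▒█░░█▓ ▒ ░ ▓▒█▓▒▒█░█░ ░    
  ▒▒ █▓███▓ ██░▒▒ █  ███▒▓ ▒▓▓▓    
█ ▓█░░▒▓ ▒ ▒▓█▓██ ▒   ▓░░ ░ ▓█▒    
███░ █░▒░ ░▒ ▓█░ ▓█▒▒▒▓ ░▓░▒░█▒    
▓▒▓░░█▓ ▒▒░▓▓░ █░▒ ██▒ ▒░░ ░ ▓▒    
░ █▓█ ▓██░▒▓░  ▓▓▒░▓█   ▓▒█░█▓     
░░ ▒ ░█░█▒▒▒▓▒ ▒█  ░  █░▒█▒▓█▓█    
█▒▒▒ ▒░▒█░█░ ░  ██▓█ █ ▒░███░▒░    
▓▒▓ █▓█░░▓▓▓▒▓█ ▒░▓▓  ░▒▓█▒█░ ▓    
█░█▓  ▒▒░░█▓██ ░▓▓░▒▒█░▒░█░ ░▒▓    
░░░█ ░▓▓▓ ░▒██▓   █ ██ ░▒ ▓▒▓░█    
███ ▒██ ▒█▓ ░ ▓░██▓▓ ▓  ▓█▒█▒ █    
▒ ░░▒▓▓▒▓█▒ ░█▒▒▓ ░█▒█ ░░ ▓▓▓█     
░▒▓░▓░▓▓▓▒ ▓▓█▓ ░▒ ▓█░█▒█░█░█▓     
▒▓  ▒ ▓▓██░▓█░█▓▒░▒ █░▓ ░█ ▒░▓█    
▓▓██░▒▓▓██░▒█ ▓░░▓▒▓  ░  ▓ ▓█░█    
▒ ░▓▒ ▒░█▓  ▓  █░▒░ ▒▒█▓▓▓▓░██░    
                                   
                                   
                                   
                                   


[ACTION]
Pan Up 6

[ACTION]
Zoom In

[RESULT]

░░  ▓▓██  ▓▓████░░░░░░▓▓▒▒▓▓██  ▓▓░
░░  ▓▓██  ▓▓████░░░░░░▓▓▒▒▓▓██  ▓▓░
▓▓░░▒▒▒▒▒▒██▓▓░░▒▒██░░░░██▓▓  ▒▒  ░
▓▓░░▒▒▒▒▒▒██▓▓░░▒▒██░░░░██▓▓  ▒▒  ░
    ▒▒▒▒  ██▓▓██████▓▓  ████░░▒▒▒▒ 
    ▒▒▒▒  ██▓▓██████▓▓  ████░░▒▒▒▒ 
██  ▓▓██░░░░▒▒▓▓  ▒▒  ▒▒▓▓██▓▓████ 
██  ▓▓██░░░░▒▒▓▓  ▒▒  ▒▒▓▓██▓▓████ 
██████░░  ██░░▒▒░░  ░░▒▒  ▓▓██░░  ▓
██████░░  ██░░▒▒░░  ░░▒▒  ▓▓██░░  ▓
▓▓▒▒▓▓░░░░██▓▓  ▒▒▒▒░░▓▓▓▓░░  ██░░▒
▓▓▒▒▓▓░░░░██▓▓  ▒▒▒▒░░▓▓▓▓░░  ██░░▒
░░  ██▓▓██  ▓▓████░░▒▒▓▓░░    ▓▓▓▓▒
░░  ██▓▓██  ▓▓████░░▒▒▓▓░░    ▓▓▓▓▒
░░░░  ▒▒  ░░██░░██▒▒▒▒▒▒▓▓▒▒  ▒▒██ 
░░░░  ▒▒  ░░██░░██▒▒▒▒▒▒▓▓▒▒  ▒▒██ 
██▒▒▒▒▒▒  ▒▒░░▒▒██░░██░░  ░░    ███
██▒▒▒▒▒▒  ▒▒░░▒▒██░░██░░  ░░    ███
▓▓▒▒▓▓  ██▓▓██░░░░▓▓▓▓▓▓▒▒▓▓██  ▒▒░
▓▓▒▒▓▓  ██▓▓██░░░░▓▓▓▓▓▓▒▒▓▓██  ▒▒░
██░░██▓▓    ▒▒▒▒░░░░██▓▓████  ░░▓▓▓
██░░██▓▓    ▒▒▒▒░░░░██▓▓████  ░░▓▓▓


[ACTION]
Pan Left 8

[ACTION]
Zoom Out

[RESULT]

░ ▓█ ▓██░░░▓▒▓█ ▓░▒█▓▒█▒█▓▓░░▓░    
▓░▒▒▒█▓░▒█░░█▓ ▒ ░ ▓▒█▓▒▒█░█░ ░    
  ▒▒ █▓███▓ ██░▒▒ █  ███▒▓ ▒▓▓▓    
█ ▓█░░▒▓ ▒ ▒▓█▓██ ▒   ▓░░ ░ ▓█▒    
███░ █░▒░ ░▒ ▓█░ ▓█▒▒▒▓ ░▓░▒░█▒    
▓▒▓░░█▓ ▒▒░▓▓░ █░▒ ██▒ ▒░░ ░ ▓▒    
░ █▓█ ▓██░▒▓░  ▓▓▒░▓█   ▓▒█░█▓     
░░ ▒ ░█░█▒▒▒▓▒ ▒█  ░  █░▒█▒▓█▓█    
█▒▒▒ ▒░▒█░█░ ░  ██▓█ █ ▒░███░▒░    
▓▒▓ █▓█░░▓▓▓▒▓█ ▒░▓▓  ░▒▓█▒█░ ▓    
█░█▓  ▒▒░░█▓██ ░▓▓░▒▒█░▒░█░ ░▒▓    
░░░█ ░▓▓▓ ░▒██▓   █ ██ ░▒ ▓▒▓░█    
███ ▒██ ▒█▓ ░ ▓░██▓▓ ▓  ▓█▒█▒ █    
▒ ░░▒▓▓▒▓█▒ ░█▒▒▓ ░█▒█ ░░ ▓▓▓█     
░▒▓░▓░▓▓▓▒ ▓▓█▓ ░▒ ▓█░█▒█░█░█▓     
▒▓  ▒ ▓▓██░▓█░█▓▒░▒ █░▓ ░█ ▒░▓█    
▓▓██░▒▓▓██░▒█ ▓░░▓▒▓  ░  ▓ ▓█░█    
▒ ░▓▒ ▒░█▓  ▓  █░▒░ ▒▒█▓▓▓▓░██░    
                                   
                                   
                                   
                                   


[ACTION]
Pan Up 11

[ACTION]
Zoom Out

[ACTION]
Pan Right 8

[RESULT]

░░░▓▒▓█ ▓░▒█▓▒█▒█▓▓░░▓░            
▒█░░█▓ ▒ ░ ▓▒█▓▒▒█░█░ ░            
██▓ ██░▒▒ █  ███▒▓ ▒▓▓▓            
 ▒ ▒▓█▓██ ▒   ▓░░ ░ ▓█▒            
░ ░▒ ▓█░ ▓█▒▒▒▓ ░▓░▒░█▒            
▒▒░▓▓░ █░▒ ██▒ ▒░░ ░ ▓▒            
█░▒▓░  ▓▓▒░▓█   ▓▒█░█▓             
█▒▒▒▓▒ ▒█  ░  █░▒█▒▓█▓█            
█░█░ ░  ██▓█ █ ▒░███░▒░            
░▓▓▓▒▓█ ▒░▓▓  ░▒▓█▒█░ ▓            
░░█▓██ ░▓▓░▒▒█░▒░█░ ░▒▓            
▓ ░▒██▓   █ ██ ░▒ ▓▒▓░█            
▒█▓ ░ ▓░██▓▓ ▓  ▓█▒█▒ █            
▓█▒ ░█▒▒▓ ░█▒█ ░░ ▓▓▓█             
▓▒ ▓▓█▓ ░▒ ▓█░█▒█░█░█▓             
██░▓█░█▓▒░▒ █░▓ ░█ ▒░▓█            
██░▒█ ▓░░▓▒▓  ░  ▓ ▓█░█            
█▓  ▓  █░▒░ ▒▒█▓▓▓▓░██░            
                                   
                                   
                                   
                                   


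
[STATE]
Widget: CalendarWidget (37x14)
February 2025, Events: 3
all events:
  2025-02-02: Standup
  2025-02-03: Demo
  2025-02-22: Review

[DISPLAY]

            February 2025            
Mo Tu We Th Fr Sa Su                 
                1  2*                
 3*  4  5  6  7  8  9                
10 11 12 13 14 15 16                 
17 18 19 20 21 22* 23                
24 25 26 27 28                       
                                     
                                     
                                     
                                     
                                     
                                     
                                     


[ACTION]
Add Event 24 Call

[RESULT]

            February 2025            
Mo Tu We Th Fr Sa Su                 
                1  2*                
 3*  4  5  6  7  8  9                
10 11 12 13 14 15 16                 
17 18 19 20 21 22* 23                
24* 25 26 27 28                      
                                     
                                     
                                     
                                     
                                     
                                     
                                     


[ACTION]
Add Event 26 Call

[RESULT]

            February 2025            
Mo Tu We Th Fr Sa Su                 
                1  2*                
 3*  4  5  6  7  8  9                
10 11 12 13 14 15 16                 
17 18 19 20 21 22* 23                
24* 25 26* 27 28                     
                                     
                                     
                                     
                                     
                                     
                                     
                                     


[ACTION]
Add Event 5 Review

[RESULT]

            February 2025            
Mo Tu We Th Fr Sa Su                 
                1  2*                
 3*  4  5*  6  7  8  9               
10 11 12 13 14 15 16                 
17 18 19 20 21 22* 23                
24* 25 26* 27 28                     
                                     
                                     
                                     
                                     
                                     
                                     
                                     


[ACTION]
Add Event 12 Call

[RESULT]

            February 2025            
Mo Tu We Th Fr Sa Su                 
                1  2*                
 3*  4  5*  6  7  8  9               
10 11 12* 13 14 15 16                
17 18 19 20 21 22* 23                
24* 25 26* 27 28                     
                                     
                                     
                                     
                                     
                                     
                                     
                                     


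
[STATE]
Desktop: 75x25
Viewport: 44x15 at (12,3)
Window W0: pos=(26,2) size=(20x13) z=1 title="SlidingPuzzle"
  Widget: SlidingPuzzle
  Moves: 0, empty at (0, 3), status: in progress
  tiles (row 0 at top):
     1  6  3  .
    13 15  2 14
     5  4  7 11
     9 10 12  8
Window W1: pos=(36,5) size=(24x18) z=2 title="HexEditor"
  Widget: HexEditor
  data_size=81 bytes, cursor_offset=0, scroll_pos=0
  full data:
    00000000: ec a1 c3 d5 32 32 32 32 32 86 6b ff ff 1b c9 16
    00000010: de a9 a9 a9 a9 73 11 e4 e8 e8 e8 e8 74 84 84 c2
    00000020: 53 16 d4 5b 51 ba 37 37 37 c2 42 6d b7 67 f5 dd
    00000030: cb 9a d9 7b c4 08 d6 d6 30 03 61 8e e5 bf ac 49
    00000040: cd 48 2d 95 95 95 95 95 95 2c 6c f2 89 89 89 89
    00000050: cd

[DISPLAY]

              ┃ SlidingPuzzle    ┃          
              ┠──────────────────┨          
              ┃┌────┬───┏━━━━━━━━━━━━━━━━━━━
              ┃│  1 │  6┃ HexEditor         
              ┃├────┼───┠───────────────────
              ┃│ 13 │ 15┃00000000  EC a1 c3 
              ┃├────┼───┃00000010  de a9 a9 
              ┃│  5 │  4┃00000020  53 16 d4 
              ┃├────┼───┃00000030  cb 9a d9 
              ┃│  9 │ 10┃00000040  cd 48 2d 
              ┃└────┴───┃00000050  cd       
              ┗━━━━━━━━━┃                   
                        ┃                   
                        ┃                   
                        ┃                   


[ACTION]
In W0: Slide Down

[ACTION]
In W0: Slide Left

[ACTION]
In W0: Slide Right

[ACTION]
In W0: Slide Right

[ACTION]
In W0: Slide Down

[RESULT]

              ┃ SlidingPuzzle    ┃          
              ┠──────────────────┨          
              ┃┌────┬───┏━━━━━━━━━━━━━━━━━━━
              ┃│  1 │   ┃ HexEditor         
              ┃├────┼───┠───────────────────
              ┃│ 13 │ 15┃00000000  EC a1 c3 
              ┃├────┼───┃00000010  de a9 a9 
              ┃│  5 │  4┃00000020  53 16 d4 
              ┃├────┼───┃00000030  cb 9a d9 
              ┃│  9 │ 10┃00000040  cd 48 2d 
              ┃└────┴───┃00000050  cd       
              ┗━━━━━━━━━┃                   
                        ┃                   
                        ┃                   
                        ┃                   


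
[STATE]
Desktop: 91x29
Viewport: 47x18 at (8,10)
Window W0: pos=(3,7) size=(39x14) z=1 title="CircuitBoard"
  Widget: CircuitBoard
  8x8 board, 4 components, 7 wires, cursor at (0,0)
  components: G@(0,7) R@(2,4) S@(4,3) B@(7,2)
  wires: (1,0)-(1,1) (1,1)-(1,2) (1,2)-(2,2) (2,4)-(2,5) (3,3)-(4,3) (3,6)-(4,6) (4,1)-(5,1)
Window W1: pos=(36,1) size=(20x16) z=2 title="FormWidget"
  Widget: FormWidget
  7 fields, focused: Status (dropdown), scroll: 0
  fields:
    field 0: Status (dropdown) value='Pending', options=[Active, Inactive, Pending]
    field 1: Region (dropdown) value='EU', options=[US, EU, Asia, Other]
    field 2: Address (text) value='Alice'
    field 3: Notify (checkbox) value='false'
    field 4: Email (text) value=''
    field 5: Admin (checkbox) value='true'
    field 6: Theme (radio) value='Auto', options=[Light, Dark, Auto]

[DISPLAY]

 1 2 3 4 5 6 7              ┃  Theme:      ( ) 
.]                          ┃                  
                            ┃                  
· ─ · ─ ·                   ┃                  
        │                   ┃                  
        ·       R ─ ·       ┃                  
                            ┗━━━━━━━━━━━━━━━━━━
            ·           ·        ┃             
            │           │        ┃             
    ·       S           ·        ┃             
━━━━━━━━━━━━━━━━━━━━━━━━━━━━━━━━━┛             
                                               
                                               
                                               
                                               
                                               
                                               
                                               


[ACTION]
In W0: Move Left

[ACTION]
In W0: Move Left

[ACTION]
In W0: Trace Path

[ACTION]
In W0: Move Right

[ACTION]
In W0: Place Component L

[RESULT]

 1 2 3 4 5 6 7              ┃  Theme:      ( ) 
   [L]                      ┃                  
                            ┃                  
· ─ · ─ ·                   ┃                  
        │                   ┃                  
        ·       R ─ ·       ┃                  
                            ┗━━━━━━━━━━━━━━━━━━
            ·           ·        ┃             
            │           │        ┃             
    ·       S           ·        ┃             
━━━━━━━━━━━━━━━━━━━━━━━━━━━━━━━━━┛             
                                               
                                               
                                               
                                               
                                               
                                               
                                               


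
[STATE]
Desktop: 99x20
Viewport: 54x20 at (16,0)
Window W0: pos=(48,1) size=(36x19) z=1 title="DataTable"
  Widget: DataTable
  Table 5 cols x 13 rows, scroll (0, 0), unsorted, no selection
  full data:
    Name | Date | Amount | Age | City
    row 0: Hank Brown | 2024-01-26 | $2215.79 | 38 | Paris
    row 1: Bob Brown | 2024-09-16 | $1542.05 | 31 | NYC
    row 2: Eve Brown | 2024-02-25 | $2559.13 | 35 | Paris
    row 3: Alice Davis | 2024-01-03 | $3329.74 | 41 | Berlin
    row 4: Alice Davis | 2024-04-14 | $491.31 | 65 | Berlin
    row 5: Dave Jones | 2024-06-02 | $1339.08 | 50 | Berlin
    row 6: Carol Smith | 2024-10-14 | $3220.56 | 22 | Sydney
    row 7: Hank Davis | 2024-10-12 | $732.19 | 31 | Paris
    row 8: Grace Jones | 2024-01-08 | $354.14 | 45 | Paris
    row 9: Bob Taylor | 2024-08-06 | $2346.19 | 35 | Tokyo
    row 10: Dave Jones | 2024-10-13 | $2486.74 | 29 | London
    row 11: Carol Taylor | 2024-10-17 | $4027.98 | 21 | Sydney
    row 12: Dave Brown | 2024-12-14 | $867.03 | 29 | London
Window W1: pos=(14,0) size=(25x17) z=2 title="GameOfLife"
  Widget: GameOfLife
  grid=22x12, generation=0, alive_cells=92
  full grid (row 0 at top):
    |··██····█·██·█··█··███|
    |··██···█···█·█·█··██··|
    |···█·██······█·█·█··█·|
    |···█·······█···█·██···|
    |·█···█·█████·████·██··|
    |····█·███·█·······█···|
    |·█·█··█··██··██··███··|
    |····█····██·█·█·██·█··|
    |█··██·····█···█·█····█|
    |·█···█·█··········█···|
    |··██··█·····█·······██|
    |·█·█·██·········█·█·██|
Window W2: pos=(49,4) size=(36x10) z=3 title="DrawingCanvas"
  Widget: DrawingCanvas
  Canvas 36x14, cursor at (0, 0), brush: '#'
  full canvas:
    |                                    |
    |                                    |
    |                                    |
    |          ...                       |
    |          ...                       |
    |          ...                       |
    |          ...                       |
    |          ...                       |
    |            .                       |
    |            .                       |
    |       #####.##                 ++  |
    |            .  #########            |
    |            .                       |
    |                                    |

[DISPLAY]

━━━━━━━━━━━━━━━━━━━━━━┓                               
GameOfLife            ┃         ┏━━━━━━━━━━━━━━━━━━━━━
──────────────────────┨         ┃ DataTable           
en: 0                 ┃         ┠─────────────────────
·██····█·██·█··█··███ ┃         ┃┏━━━━━━━━━━━━━━━━━━━━
·██···█···█·█·█··██·· ┃         ┃┃ DrawingCanvas      
··█·██······█·█·█··█· ┃         ┃┠────────────────────
··█·······█···█·██··· ┃         ┃┃+                   
█···█·█████·████·██·· ┃         ┃┃                    
···█·███·█·······█··· ┃         ┃┃                    
█·█··█··██··██··███·· ┃         ┃┃          ...       
···█····██·█·█·██·█·· ┃         ┃┃          ...       
··██·····█···█·█····█ ┃         ┃┃          ...       
█···█·█··········█··· ┃         ┃┗━━━━━━━━━━━━━━━━━━━━
·██··█·····█·······██ ┃         ┃Grace Jones │2024-01-
█·█·██·········█·█·██ ┃         ┃Bob Taylor  │2024-08-
━━━━━━━━━━━━━━━━━━━━━━┛         ┃Dave Jones  │2024-10-
                                ┃Carol Taylor│2024-10-
                                ┃Dave Brown  │2024-12-
                                ┗━━━━━━━━━━━━━━━━━━━━━


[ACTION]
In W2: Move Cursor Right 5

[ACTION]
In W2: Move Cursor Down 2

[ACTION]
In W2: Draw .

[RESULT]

━━━━━━━━━━━━━━━━━━━━━━┓                               
GameOfLife            ┃         ┏━━━━━━━━━━━━━━━━━━━━━
──────────────────────┨         ┃ DataTable           
en: 0                 ┃         ┠─────────────────────
·██····█·██·█··█··███ ┃         ┃┏━━━━━━━━━━━━━━━━━━━━
·██···█···█·█·█··██·· ┃         ┃┃ DrawingCanvas      
··█·██······█·█·█··█· ┃         ┃┠────────────────────
··█·······█···█·██··· ┃         ┃┃                    
█···█·█████·████·██·· ┃         ┃┃                    
···█·███·█·······█··· ┃         ┃┃     .              
█·█··█··██··██··███·· ┃         ┃┃          ...       
···█····██·█·█·██·█·· ┃         ┃┃          ...       
··██·····█···█·█····█ ┃         ┃┃          ...       
█···█·█··········█··· ┃         ┃┗━━━━━━━━━━━━━━━━━━━━
·██··█·····█·······██ ┃         ┃Grace Jones │2024-01-
█·█·██·········█·█·██ ┃         ┃Bob Taylor  │2024-08-
━━━━━━━━━━━━━━━━━━━━━━┛         ┃Dave Jones  │2024-10-
                                ┃Carol Taylor│2024-10-
                                ┃Dave Brown  │2024-12-
                                ┗━━━━━━━━━━━━━━━━━━━━━


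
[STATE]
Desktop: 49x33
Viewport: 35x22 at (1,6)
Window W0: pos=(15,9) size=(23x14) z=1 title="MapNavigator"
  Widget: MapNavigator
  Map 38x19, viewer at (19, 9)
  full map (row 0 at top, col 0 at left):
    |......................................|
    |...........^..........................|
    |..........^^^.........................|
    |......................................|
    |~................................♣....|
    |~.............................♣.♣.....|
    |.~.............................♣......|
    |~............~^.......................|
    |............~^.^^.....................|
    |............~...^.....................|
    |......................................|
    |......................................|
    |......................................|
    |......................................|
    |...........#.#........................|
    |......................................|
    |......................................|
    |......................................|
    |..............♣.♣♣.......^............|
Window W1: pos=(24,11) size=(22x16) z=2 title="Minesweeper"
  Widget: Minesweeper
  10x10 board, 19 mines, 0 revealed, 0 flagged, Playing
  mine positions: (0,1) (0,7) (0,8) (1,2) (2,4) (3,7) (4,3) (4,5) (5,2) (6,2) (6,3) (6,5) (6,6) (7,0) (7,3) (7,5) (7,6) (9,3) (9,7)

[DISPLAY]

                                   
                                   
                                   
              ┏━━━━━━━━━━━━━━━━━━━━
              ┃ MapNavigator       
              ┠────────┏━━━━━━━━━━━
              ┃........┃ Minesweepe
              ┃........┠───────────
              ┃........┃■■■■■■■■■■ 
              ┃....~^..┃■■■■■■■■■■ 
              ┃...~^.^^┃■■■■■■■■■■ 
              ┃...~...^┃■■■■■■■■■■ 
              ┃........┃■■■■■■■■■■ 
              ┃........┃■■■■■■■■■■ 
              ┃........┃■■■■■■■■■■ 
              ┃........┃■■■■■■■■■■ 
              ┗━━━━━━━━┃■■■■■■■■■■ 
                       ┃■■■■■■■■■■ 
                       ┃           
                       ┃           
                       ┗━━━━━━━━━━━
                                   


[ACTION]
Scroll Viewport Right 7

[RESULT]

                                   
                                   
                                   
       ┏━━━━━━━━━━━━━━━━━━━━━┓     
       ┃ MapNavigator        ┃     
       ┠────────┏━━━━━━━━━━━━━━━━━━
       ┃........┃ Minesweeper      
       ┃........┠──────────────────
       ┃........┃■■■■■■■■■■        
       ┃....~^..┃■■■■■■■■■■        
       ┃...~^.^^┃■■■■■■■■■■        
       ┃...~...^┃■■■■■■■■■■        
       ┃........┃■■■■■■■■■■        
       ┃........┃■■■■■■■■■■        
       ┃........┃■■■■■■■■■■        
       ┃........┃■■■■■■■■■■        
       ┗━━━━━━━━┃■■■■■■■■■■        
                ┃■■■■■■■■■■        
                ┃                  
                ┃                  
                ┗━━━━━━━━━━━━━━━━━━
                                   


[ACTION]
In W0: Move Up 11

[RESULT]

                                   
                                   
                                   
       ┏━━━━━━━━━━━━━━━━━━━━━┓     
       ┃ MapNavigator        ┃     
       ┠────────┏━━━━━━━━━━━━━━━━━━
       ┃        ┃ Minesweeper      
       ┃        ┠──────────────────
       ┃        ┃■■■■■■■■■■        
       ┃        ┃■■■■■■■■■■        
       ┃        ┃■■■■■■■■■■        
       ┃........┃■■■■■■■■■■        
       ┃..^.....┃■■■■■■■■■■        
       ┃.^^^....┃■■■■■■■■■■        
       ┃........┃■■■■■■■■■■        
       ┃........┃■■■■■■■■■■        
       ┗━━━━━━━━┃■■■■■■■■■■        
                ┃■■■■■■■■■■        
                ┃                  
                ┃                  
                ┗━━━━━━━━━━━━━━━━━━
                                   


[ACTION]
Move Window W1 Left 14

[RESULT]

                                   
                                   
                                   
       ┏━━━━━━━━━━━━━━━━━━━━━┓     
       ┃ MapNavigator        ┃     
  ┏━━━━━━━━━━━━━━━━━━━━┓─────┨     
  ┃ Minesweeper        ┃     ┃     
  ┠────────────────────┨     ┃     
  ┃■■■■■■■■■■          ┃     ┃     
  ┃■■■■■■■■■■          ┃     ┃     
  ┃■■■■■■■■■■          ┃     ┃     
  ┃■■■■■■■■■■          ┃.....┃     
  ┃■■■■■■■■■■          ┃.....┃     
  ┃■■■■■■■■■■          ┃.....┃     
  ┃■■■■■■■■■■          ┃.....┃     
  ┃■■■■■■■■■■          ┃.....┃     
  ┃■■■■■■■■■■          ┃━━━━━┛     
  ┃■■■■■■■■■■          ┃           
  ┃                    ┃           
  ┃                    ┃           
  ┗━━━━━━━━━━━━━━━━━━━━┛           
                                   


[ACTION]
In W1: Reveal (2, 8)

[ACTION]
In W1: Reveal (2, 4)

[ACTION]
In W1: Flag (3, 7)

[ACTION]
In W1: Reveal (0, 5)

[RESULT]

                                   
                                   
                                   
       ┏━━━━━━━━━━━━━━━━━━━━━┓     
       ┃ MapNavigator        ┃     
  ┏━━━━━━━━━━━━━━━━━━━━┓─────┨     
  ┃ Minesweeper        ┃     ┃     
  ┠────────────────────┨     ┃     
  ┃■✹■■■■■✹✹■          ┃     ┃     
  ┃■■✹■■■■■■■          ┃     ┃     
  ┃■■■■✹■■■1■          ┃     ┃     
  ┃■■■■■■■✹■■          ┃.....┃     
  ┃■■■✹■✹■■■■          ┃.....┃     
  ┃■■✹■■■■■■■          ┃.....┃     
  ┃■■✹✹■✹✹■■■          ┃.....┃     
  ┃✹■■✹■✹✹■■■          ┃.....┃     
  ┃■■■■■■■■■■          ┃━━━━━┛     
  ┃■■■✹■■■✹■■          ┃           
  ┃                    ┃           
  ┃                    ┃           
  ┗━━━━━━━━━━━━━━━━━━━━┛           
                                   
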